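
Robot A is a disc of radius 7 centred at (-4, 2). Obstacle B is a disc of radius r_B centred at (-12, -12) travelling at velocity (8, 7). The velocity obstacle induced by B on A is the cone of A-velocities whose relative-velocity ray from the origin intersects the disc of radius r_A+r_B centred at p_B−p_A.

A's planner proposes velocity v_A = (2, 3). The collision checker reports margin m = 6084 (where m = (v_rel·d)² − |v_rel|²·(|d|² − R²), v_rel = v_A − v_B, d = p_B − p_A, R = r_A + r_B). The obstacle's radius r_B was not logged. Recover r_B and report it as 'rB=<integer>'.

m = 6084
d = (-8, -14);  v_rel = (-6, -4),  |v_rel|² = 52
v_rel×d = (-6)·(-14) − (-4)·(-8) = 52
since m = R²·52 − 52²:  R² = (2704 + 6084) / 52 = 169
R = √169 = 13  ⇒  r_B = 13 − 7 = 6

rB=6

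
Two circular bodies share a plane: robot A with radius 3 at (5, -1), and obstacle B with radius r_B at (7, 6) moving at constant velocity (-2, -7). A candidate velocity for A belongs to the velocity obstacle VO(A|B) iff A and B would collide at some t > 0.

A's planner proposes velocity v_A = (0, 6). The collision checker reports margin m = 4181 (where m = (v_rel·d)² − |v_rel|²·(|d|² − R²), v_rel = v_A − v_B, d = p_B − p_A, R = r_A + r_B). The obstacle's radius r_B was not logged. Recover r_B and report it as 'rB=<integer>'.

m = 4181
d = (2, 7);  v_rel = (2, 13),  |v_rel|² = 173
v_rel×d = (2)·(7) − (13)·(2) = -12
since m = R²·173 − (-12)²:  R² = (144 + 4181) / 173 = 25
R = √25 = 5  ⇒  r_B = 5 − 3 = 2

rB=2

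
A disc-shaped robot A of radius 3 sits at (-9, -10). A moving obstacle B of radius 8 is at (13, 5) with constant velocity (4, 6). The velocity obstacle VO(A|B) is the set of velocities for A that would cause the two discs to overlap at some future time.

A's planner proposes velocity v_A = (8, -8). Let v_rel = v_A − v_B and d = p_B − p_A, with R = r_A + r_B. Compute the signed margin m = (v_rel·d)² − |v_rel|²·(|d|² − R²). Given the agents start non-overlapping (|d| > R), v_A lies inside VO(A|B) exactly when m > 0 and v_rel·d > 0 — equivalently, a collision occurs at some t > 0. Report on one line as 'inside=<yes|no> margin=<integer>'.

d = (22, 15),  |d|² = 709;  R = 3+8 = 11,  c = 709−11² = 588
v_rel = (4, -14),  |v_rel|² = 212;  v_rel·d = (4)·(22) + (-14)·(15) = -122
212·t² + 244·t + 588 = 0  ⇒  m = (-122)² − 212·588 = -109772
m = -109772 < 0,  v_rel·d = -122 < 0  ⇒  outside

inside=no margin=-109772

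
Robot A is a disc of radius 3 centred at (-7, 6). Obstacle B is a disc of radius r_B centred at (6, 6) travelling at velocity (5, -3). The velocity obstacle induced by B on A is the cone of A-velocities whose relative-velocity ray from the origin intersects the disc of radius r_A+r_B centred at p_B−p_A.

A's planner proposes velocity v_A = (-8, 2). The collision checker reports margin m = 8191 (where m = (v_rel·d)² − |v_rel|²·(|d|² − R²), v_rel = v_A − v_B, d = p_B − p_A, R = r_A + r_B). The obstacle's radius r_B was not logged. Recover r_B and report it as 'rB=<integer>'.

m = 8191
d = (13, 0);  v_rel = (-13, 5),  |v_rel|² = 194
v_rel×d = (-13)·(0) − (5)·(13) = -65
since m = R²·194 − (-65)²:  R² = (4225 + 8191) / 194 = 64
R = √64 = 8  ⇒  r_B = 8 − 3 = 5

rB=5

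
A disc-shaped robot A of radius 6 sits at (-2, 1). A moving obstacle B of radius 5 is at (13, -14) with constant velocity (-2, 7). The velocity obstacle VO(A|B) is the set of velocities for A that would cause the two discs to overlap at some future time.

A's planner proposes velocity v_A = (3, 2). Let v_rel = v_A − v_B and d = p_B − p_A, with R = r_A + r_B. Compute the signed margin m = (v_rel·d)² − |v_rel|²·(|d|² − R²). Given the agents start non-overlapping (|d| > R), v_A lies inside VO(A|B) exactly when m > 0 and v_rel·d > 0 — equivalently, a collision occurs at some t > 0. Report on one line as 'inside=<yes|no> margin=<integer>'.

d = (15, -15),  |d|² = 450;  R = 6+5 = 11,  c = 450−11² = 329
v_rel = (5, -5),  |v_rel|² = 50;  v_rel·d = (5)·(15) + (-5)·(-15) = 150
50·t² − 300·t + 329 = 0  ⇒  m = 150² − 50·329 = 6050
m = 6050 > 0,  v_rel·d = 150 > 0  ⇒  inside

inside=yes margin=6050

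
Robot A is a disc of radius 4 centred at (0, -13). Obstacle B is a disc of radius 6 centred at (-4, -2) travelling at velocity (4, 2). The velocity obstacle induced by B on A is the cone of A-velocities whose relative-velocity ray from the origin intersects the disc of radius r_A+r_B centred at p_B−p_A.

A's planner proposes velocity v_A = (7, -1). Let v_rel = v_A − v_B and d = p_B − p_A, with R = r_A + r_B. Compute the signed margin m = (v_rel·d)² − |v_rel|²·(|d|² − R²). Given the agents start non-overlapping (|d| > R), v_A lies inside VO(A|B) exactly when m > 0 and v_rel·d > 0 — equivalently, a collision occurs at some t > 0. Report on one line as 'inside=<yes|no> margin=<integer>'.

d = (-4, 11),  |d|² = 137;  R = 4+6 = 10,  c = 137−10² = 37
v_rel = (3, -3),  |v_rel|² = 18;  v_rel·d = (3)·(-4) + (-3)·(11) = -45
18·t² + 90·t + 37 = 0  ⇒  m = (-45)² − 18·37 = 1359
m = 1359 > 0,  v_rel·d = -45 < 0  ⇒  outside

inside=no margin=1359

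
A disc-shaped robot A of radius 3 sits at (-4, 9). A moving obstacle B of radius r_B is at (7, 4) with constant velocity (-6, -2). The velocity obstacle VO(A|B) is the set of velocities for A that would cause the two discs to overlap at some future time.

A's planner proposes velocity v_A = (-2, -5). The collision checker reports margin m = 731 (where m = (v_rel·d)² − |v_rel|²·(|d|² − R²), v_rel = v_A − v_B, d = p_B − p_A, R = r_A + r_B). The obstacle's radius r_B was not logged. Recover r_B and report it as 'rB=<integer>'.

m = 731
d = (11, -5);  v_rel = (4, -3),  |v_rel|² = 25
v_rel×d = (4)·(-5) − (-3)·(11) = 13
since m = R²·25 − 13²:  R² = (169 + 731) / 25 = 36
R = √36 = 6  ⇒  r_B = 6 − 3 = 3

rB=3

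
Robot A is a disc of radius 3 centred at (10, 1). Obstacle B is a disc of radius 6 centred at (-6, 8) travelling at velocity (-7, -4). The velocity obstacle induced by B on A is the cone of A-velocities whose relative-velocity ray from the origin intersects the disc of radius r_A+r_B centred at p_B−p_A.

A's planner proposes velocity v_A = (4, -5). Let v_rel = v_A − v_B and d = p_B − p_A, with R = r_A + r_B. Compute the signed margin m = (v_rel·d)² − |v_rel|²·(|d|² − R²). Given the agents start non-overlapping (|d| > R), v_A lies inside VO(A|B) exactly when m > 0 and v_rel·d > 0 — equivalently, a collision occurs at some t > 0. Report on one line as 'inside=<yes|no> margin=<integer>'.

d = (-16, 7),  |d|² = 305;  R = 3+6 = 9,  c = 305−9² = 224
v_rel = (11, -1),  |v_rel|² = 122;  v_rel·d = (11)·(-16) + (-1)·(7) = -183
122·t² + 366·t + 224 = 0  ⇒  m = (-183)² − 122·224 = 6161
m = 6161 > 0,  v_rel·d = -183 < 0  ⇒  outside

inside=no margin=6161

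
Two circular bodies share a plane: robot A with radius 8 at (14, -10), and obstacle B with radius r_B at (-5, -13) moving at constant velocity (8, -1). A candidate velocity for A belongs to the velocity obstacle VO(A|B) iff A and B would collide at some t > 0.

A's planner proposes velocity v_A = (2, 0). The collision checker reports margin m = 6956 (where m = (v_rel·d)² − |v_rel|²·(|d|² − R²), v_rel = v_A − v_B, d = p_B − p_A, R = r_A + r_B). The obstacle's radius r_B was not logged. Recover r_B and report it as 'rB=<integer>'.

m = 6956
d = (-19, -3);  v_rel = (-6, 1),  |v_rel|² = 37
v_rel×d = (-6)·(-3) − (1)·(-19) = 37
since m = R²·37 − 37²:  R² = (1369 + 6956) / 37 = 225
R = √225 = 15  ⇒  r_B = 15 − 8 = 7

rB=7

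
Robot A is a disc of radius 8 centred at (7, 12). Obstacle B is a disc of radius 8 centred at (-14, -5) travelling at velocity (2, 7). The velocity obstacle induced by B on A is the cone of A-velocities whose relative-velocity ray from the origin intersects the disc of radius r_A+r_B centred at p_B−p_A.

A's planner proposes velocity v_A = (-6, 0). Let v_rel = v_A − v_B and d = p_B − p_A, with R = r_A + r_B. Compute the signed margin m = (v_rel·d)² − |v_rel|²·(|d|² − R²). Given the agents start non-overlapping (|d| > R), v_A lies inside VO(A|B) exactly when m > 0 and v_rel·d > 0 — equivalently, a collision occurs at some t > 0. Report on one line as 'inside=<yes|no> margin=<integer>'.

d = (-21, -17),  |d|² = 730;  R = 8+8 = 16,  c = 730−16² = 474
v_rel = (-8, -7),  |v_rel|² = 113;  v_rel·d = (-8)·(-21) + (-7)·(-17) = 287
113·t² − 574·t + 474 = 0  ⇒  m = 287² − 113·474 = 28807
m = 28807 > 0,  v_rel·d = 287 > 0  ⇒  inside

inside=yes margin=28807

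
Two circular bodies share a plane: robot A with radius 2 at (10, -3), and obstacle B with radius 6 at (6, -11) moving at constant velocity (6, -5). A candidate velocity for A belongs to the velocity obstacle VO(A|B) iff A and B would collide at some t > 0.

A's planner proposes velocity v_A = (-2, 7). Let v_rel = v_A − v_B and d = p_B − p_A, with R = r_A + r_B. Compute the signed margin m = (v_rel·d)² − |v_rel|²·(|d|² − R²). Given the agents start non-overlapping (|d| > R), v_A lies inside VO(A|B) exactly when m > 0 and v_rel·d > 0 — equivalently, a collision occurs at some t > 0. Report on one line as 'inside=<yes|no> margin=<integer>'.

d = (-4, -8),  |d|² = 80;  R = 2+6 = 8,  c = 80−8² = 16
v_rel = (-8, 12),  |v_rel|² = 208;  v_rel·d = (-8)·(-4) + (12)·(-8) = -64
208·t² + 128·t + 16 = 0  ⇒  m = (-64)² − 208·16 = 768
m = 768 > 0,  v_rel·d = -64 < 0  ⇒  outside

inside=no margin=768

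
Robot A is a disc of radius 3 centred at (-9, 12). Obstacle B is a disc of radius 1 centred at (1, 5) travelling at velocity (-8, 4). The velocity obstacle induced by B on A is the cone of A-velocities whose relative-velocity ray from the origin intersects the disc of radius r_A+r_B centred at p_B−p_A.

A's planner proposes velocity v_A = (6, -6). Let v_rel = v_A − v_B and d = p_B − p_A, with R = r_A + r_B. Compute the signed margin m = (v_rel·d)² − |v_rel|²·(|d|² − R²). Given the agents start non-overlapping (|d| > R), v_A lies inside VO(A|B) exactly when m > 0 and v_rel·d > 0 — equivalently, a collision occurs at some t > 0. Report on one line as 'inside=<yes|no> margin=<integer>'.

d = (10, -7),  |d|² = 149;  R = 3+1 = 4,  c = 149−4² = 133
v_rel = (14, -10),  |v_rel|² = 296;  v_rel·d = (14)·(10) + (-10)·(-7) = 210
296·t² − 420·t + 133 = 0  ⇒  m = 210² − 296·133 = 4732
m = 4732 > 0,  v_rel·d = 210 > 0  ⇒  inside

inside=yes margin=4732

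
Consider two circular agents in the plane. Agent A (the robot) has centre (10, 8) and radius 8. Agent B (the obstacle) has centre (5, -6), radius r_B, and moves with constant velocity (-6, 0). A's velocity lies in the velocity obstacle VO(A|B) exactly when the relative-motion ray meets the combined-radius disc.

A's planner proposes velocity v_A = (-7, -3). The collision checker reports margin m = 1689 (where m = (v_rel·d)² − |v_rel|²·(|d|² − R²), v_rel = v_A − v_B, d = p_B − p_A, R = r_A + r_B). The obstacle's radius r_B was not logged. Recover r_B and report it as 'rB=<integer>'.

m = 1689
d = (-5, -14);  v_rel = (-1, -3),  |v_rel|² = 10
v_rel×d = (-1)·(-14) − (-3)·(-5) = -1
since m = R²·10 − (-1)²:  R² = (1 + 1689) / 10 = 169
R = √169 = 13  ⇒  r_B = 13 − 8 = 5

rB=5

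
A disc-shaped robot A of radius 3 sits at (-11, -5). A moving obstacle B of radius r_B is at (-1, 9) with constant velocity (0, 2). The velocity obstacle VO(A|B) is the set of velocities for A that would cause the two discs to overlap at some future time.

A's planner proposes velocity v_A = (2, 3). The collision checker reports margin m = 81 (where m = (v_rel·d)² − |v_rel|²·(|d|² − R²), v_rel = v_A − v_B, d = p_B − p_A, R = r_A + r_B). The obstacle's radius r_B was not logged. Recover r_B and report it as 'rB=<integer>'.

m = 81
d = (10, 14);  v_rel = (2, 1),  |v_rel|² = 5
v_rel×d = (2)·(14) − (1)·(10) = 18
since m = R²·5 − 18²:  R² = (324 + 81) / 5 = 81
R = √81 = 9  ⇒  r_B = 9 − 3 = 6

rB=6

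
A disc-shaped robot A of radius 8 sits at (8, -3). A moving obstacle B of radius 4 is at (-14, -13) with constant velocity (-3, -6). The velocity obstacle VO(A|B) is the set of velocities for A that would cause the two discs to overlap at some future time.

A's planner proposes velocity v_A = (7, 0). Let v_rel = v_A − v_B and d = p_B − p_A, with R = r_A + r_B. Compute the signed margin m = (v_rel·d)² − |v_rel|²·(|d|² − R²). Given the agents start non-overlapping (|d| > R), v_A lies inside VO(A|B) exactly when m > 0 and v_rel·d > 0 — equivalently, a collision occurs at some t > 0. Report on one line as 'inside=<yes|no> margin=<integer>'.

d = (-22, -10),  |d|² = 584;  R = 8+4 = 12,  c = 584−12² = 440
v_rel = (10, 6),  |v_rel|² = 136;  v_rel·d = (10)·(-22) + (6)·(-10) = -280
136·t² + 560·t + 440 = 0  ⇒  m = (-280)² − 136·440 = 18560
m = 18560 > 0,  v_rel·d = -280 < 0  ⇒  outside

inside=no margin=18560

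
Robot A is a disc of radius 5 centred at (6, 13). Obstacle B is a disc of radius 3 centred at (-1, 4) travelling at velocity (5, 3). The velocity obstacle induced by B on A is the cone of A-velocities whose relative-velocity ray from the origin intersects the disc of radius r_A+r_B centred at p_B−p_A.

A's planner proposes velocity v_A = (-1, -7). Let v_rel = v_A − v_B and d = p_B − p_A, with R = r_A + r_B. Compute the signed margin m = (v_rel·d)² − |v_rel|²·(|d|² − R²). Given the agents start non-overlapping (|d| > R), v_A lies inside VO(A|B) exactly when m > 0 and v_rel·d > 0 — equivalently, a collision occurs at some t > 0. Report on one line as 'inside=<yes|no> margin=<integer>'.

d = (-7, -9),  |d|² = 130;  R = 5+3 = 8,  c = 130−8² = 66
v_rel = (-6, -10),  |v_rel|² = 136;  v_rel·d = (-6)·(-7) + (-10)·(-9) = 132
136·t² − 264·t + 66 = 0  ⇒  m = 132² − 136·66 = 8448
m = 8448 > 0,  v_rel·d = 132 > 0  ⇒  inside

inside=yes margin=8448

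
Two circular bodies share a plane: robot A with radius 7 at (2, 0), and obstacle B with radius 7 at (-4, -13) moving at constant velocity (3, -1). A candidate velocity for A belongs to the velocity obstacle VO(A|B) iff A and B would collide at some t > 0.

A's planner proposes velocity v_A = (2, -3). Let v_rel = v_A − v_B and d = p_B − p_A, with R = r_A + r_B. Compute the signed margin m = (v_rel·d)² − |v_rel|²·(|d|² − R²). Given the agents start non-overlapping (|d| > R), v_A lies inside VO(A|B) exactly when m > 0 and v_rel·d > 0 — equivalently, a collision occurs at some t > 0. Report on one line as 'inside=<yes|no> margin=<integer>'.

d = (-6, -13),  |d|² = 205;  R = 7+7 = 14,  c = 205−14² = 9
v_rel = (-1, -2),  |v_rel|² = 5;  v_rel·d = (-1)·(-6) + (-2)·(-13) = 32
5·t² − 64·t + 9 = 0  ⇒  m = 32² − 5·9 = 979
m = 979 > 0,  v_rel·d = 32 > 0  ⇒  inside

inside=yes margin=979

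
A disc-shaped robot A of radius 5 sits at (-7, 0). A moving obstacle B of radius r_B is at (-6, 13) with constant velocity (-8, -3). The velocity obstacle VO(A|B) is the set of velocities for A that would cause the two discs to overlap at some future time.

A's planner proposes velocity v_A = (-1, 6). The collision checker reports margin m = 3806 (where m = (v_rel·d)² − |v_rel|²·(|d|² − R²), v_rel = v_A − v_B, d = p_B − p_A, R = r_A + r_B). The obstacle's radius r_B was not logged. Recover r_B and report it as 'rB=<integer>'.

m = 3806
d = (1, 13);  v_rel = (7, 9),  |v_rel|² = 130
v_rel×d = (7)·(13) − (9)·(1) = 82
since m = R²·130 − 82²:  R² = (6724 + 3806) / 130 = 81
R = √81 = 9  ⇒  r_B = 9 − 5 = 4

rB=4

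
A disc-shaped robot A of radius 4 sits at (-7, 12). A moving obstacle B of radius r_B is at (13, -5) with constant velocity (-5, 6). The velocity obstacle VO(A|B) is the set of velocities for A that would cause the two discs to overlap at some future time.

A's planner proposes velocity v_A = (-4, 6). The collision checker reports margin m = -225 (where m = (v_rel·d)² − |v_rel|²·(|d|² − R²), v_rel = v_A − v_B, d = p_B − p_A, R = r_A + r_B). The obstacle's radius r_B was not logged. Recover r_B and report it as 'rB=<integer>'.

m = -225
d = (20, -17);  v_rel = (1, 0),  |v_rel|² = 1
v_rel×d = (1)·(-17) − (0)·(20) = -17
since m = R²·1 − (-17)²:  R² = (289 + -225) / 1 = 64
R = √64 = 8  ⇒  r_B = 8 − 4 = 4

rB=4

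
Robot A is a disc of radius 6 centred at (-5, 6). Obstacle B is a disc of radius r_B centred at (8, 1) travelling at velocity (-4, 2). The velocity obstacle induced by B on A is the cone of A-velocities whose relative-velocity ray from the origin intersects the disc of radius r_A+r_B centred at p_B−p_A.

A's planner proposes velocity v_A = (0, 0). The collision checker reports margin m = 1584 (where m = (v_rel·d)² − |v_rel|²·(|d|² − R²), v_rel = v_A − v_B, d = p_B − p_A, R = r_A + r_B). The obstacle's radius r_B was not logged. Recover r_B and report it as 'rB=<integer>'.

m = 1584
d = (13, -5);  v_rel = (4, -2),  |v_rel|² = 20
v_rel×d = (4)·(-5) − (-2)·(13) = 6
since m = R²·20 − 6²:  R² = (36 + 1584) / 20 = 81
R = √81 = 9  ⇒  r_B = 9 − 6 = 3

rB=3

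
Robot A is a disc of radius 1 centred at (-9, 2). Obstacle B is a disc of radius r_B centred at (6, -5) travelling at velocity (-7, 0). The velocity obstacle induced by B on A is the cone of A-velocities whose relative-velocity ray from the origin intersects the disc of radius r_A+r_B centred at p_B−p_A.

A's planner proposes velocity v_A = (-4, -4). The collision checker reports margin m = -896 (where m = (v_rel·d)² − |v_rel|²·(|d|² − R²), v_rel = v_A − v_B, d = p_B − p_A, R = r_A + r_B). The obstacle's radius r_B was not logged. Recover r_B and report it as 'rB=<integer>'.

m = -896
d = (15, -7);  v_rel = (3, -4),  |v_rel|² = 25
v_rel×d = (3)·(-7) − (-4)·(15) = 39
since m = R²·25 − 39²:  R² = (1521 + -896) / 25 = 25
R = √25 = 5  ⇒  r_B = 5 − 1 = 4

rB=4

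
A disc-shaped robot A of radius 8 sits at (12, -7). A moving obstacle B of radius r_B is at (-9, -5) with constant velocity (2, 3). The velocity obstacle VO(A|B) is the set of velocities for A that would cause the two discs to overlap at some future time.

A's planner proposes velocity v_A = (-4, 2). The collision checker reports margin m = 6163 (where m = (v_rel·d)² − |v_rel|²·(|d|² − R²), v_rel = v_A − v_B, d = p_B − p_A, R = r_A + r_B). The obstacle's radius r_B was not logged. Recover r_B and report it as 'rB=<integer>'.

m = 6163
d = (-21, 2);  v_rel = (-6, -1),  |v_rel|² = 37
v_rel×d = (-6)·(2) − (-1)·(-21) = -33
since m = R²·37 − (-33)²:  R² = (1089 + 6163) / 37 = 196
R = √196 = 14  ⇒  r_B = 14 − 8 = 6

rB=6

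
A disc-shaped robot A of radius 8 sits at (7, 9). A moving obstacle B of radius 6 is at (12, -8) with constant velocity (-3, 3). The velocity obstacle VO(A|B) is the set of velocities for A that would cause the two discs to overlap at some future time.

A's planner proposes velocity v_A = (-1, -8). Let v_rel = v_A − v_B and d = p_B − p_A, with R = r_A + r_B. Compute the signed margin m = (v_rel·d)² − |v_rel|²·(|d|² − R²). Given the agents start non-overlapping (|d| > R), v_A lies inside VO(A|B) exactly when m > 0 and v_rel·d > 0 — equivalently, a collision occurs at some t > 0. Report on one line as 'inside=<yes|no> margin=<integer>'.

d = (5, -17),  |d|² = 314;  R = 8+6 = 14,  c = 314−14² = 118
v_rel = (2, -11),  |v_rel|² = 125;  v_rel·d = (2)·(5) + (-11)·(-17) = 197
125·t² − 394·t + 118 = 0  ⇒  m = 197² − 125·118 = 24059
m = 24059 > 0,  v_rel·d = 197 > 0  ⇒  inside

inside=yes margin=24059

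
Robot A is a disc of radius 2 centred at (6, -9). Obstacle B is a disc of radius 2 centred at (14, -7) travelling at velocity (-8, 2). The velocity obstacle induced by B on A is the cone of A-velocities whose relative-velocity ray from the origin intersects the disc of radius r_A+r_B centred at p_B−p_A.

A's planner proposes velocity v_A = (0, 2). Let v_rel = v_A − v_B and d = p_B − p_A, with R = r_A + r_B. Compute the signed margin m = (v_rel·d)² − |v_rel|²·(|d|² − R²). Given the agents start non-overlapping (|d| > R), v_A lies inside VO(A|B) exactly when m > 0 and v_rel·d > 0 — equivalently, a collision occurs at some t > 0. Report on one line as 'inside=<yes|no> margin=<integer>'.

d = (8, 2),  |d|² = 68;  R = 2+2 = 4,  c = 68−4² = 52
v_rel = (8, 0),  |v_rel|² = 64;  v_rel·d = (8)·(8) + (0)·(2) = 64
64·t² − 128·t + 52 = 0  ⇒  m = 64² − 64·52 = 768
m = 768 > 0,  v_rel·d = 64 > 0  ⇒  inside

inside=yes margin=768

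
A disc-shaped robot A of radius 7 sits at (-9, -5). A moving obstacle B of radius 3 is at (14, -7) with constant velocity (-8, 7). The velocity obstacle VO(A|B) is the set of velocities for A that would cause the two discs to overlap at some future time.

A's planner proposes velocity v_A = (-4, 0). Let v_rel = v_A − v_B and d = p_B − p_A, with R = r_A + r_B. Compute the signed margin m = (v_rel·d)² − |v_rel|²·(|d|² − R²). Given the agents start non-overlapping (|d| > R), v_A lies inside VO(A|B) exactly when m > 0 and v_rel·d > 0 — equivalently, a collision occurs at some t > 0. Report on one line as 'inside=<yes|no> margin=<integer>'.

d = (23, -2),  |d|² = 533;  R = 7+3 = 10,  c = 533−10² = 433
v_rel = (4, -7),  |v_rel|² = 65;  v_rel·d = (4)·(23) + (-7)·(-2) = 106
65·t² − 212·t + 433 = 0  ⇒  m = 106² − 65·433 = -16909
m = -16909 < 0,  v_rel·d = 106 > 0  ⇒  outside

inside=no margin=-16909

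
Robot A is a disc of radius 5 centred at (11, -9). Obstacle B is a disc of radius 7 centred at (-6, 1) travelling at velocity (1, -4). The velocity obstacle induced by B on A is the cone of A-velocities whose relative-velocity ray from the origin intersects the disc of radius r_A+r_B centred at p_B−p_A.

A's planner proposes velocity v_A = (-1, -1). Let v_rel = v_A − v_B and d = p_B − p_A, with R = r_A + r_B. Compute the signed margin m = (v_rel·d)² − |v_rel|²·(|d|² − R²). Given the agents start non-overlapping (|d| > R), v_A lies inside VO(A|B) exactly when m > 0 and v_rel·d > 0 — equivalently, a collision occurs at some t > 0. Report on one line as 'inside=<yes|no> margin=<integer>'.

d = (-17, 10),  |d|² = 389;  R = 5+7 = 12,  c = 389−12² = 245
v_rel = (-2, 3),  |v_rel|² = 13;  v_rel·d = (-2)·(-17) + (3)·(10) = 64
13·t² − 128·t + 245 = 0  ⇒  m = 64² − 13·245 = 911
m = 911 > 0,  v_rel·d = 64 > 0  ⇒  inside

inside=yes margin=911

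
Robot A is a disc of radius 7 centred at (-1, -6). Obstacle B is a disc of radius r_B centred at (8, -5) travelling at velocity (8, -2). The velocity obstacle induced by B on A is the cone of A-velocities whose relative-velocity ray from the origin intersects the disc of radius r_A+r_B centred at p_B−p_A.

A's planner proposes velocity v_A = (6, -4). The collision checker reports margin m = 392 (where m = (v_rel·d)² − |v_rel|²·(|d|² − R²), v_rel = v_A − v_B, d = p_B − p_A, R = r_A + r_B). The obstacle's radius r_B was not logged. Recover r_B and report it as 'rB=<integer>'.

m = 392
d = (9, 1);  v_rel = (-2, -2),  |v_rel|² = 8
v_rel×d = (-2)·(1) − (-2)·(9) = 16
since m = R²·8 − 16²:  R² = (256 + 392) / 8 = 81
R = √81 = 9  ⇒  r_B = 9 − 7 = 2

rB=2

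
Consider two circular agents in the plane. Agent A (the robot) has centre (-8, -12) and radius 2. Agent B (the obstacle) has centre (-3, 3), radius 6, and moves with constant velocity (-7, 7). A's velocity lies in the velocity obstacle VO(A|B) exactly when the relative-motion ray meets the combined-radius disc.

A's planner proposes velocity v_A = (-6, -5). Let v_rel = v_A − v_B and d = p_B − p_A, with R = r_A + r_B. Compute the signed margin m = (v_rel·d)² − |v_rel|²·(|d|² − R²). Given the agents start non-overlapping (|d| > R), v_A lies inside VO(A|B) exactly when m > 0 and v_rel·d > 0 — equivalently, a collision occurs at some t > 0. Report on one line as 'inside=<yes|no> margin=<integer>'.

d = (5, 15),  |d|² = 250;  R = 2+6 = 8,  c = 250−8² = 186
v_rel = (1, -12),  |v_rel|² = 145;  v_rel·d = (1)·(5) + (-12)·(15) = -175
145·t² + 350·t + 186 = 0  ⇒  m = (-175)² − 145·186 = 3655
m = 3655 > 0,  v_rel·d = -175 < 0  ⇒  outside

inside=no margin=3655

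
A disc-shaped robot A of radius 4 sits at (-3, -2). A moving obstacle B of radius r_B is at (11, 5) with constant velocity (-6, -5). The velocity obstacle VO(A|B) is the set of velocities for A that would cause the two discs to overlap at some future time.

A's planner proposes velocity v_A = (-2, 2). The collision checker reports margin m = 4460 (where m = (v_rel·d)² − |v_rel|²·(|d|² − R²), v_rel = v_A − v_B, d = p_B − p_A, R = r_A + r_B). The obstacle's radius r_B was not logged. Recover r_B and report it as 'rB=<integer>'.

m = 4460
d = (14, 7);  v_rel = (4, 7),  |v_rel|² = 65
v_rel×d = (4)·(7) − (7)·(14) = -70
since m = R²·65 − (-70)²:  R² = (4900 + 4460) / 65 = 144
R = √144 = 12  ⇒  r_B = 12 − 4 = 8

rB=8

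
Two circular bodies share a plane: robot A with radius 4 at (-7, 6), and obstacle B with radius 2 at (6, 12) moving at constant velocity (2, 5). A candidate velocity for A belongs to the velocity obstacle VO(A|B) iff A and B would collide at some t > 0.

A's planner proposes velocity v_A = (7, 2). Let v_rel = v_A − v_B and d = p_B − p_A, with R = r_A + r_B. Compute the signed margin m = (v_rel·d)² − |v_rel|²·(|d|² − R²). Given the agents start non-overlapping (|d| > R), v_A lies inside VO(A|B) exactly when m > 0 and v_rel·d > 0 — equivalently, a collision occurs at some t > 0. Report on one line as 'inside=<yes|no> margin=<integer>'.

d = (13, 6),  |d|² = 205;  R = 4+2 = 6,  c = 205−6² = 169
v_rel = (5, -3),  |v_rel|² = 34;  v_rel·d = (5)·(13) + (-3)·(6) = 47
34·t² − 94·t + 169 = 0  ⇒  m = 47² − 34·169 = -3537
m = -3537 < 0,  v_rel·d = 47 > 0  ⇒  outside

inside=no margin=-3537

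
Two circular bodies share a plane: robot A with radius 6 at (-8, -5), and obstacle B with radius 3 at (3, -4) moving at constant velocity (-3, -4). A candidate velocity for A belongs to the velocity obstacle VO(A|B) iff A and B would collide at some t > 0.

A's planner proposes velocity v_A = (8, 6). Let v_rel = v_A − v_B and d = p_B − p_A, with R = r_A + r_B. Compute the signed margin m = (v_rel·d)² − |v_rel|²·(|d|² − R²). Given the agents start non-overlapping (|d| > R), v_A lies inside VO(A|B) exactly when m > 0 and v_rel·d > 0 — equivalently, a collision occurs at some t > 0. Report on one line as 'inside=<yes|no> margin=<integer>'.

d = (11, 1),  |d|² = 122;  R = 6+3 = 9,  c = 122−9² = 41
v_rel = (11, 10),  |v_rel|² = 221;  v_rel·d = (11)·(11) + (10)·(1) = 131
221·t² − 262·t + 41 = 0  ⇒  m = 131² − 221·41 = 8100
m = 8100 > 0,  v_rel·d = 131 > 0  ⇒  inside

inside=yes margin=8100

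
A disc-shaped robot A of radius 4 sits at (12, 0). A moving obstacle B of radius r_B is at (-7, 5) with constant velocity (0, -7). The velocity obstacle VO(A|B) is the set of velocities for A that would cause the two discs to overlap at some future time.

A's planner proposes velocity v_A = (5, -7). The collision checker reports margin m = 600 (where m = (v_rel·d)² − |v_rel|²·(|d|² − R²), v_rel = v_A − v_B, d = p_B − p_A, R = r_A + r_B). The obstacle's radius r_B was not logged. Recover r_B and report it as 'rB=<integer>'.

m = 600
d = (-19, 5);  v_rel = (5, 0),  |v_rel|² = 25
v_rel×d = (5)·(5) − (0)·(-19) = 25
since m = R²·25 − 25²:  R² = (625 + 600) / 25 = 49
R = √49 = 7  ⇒  r_B = 7 − 4 = 3

rB=3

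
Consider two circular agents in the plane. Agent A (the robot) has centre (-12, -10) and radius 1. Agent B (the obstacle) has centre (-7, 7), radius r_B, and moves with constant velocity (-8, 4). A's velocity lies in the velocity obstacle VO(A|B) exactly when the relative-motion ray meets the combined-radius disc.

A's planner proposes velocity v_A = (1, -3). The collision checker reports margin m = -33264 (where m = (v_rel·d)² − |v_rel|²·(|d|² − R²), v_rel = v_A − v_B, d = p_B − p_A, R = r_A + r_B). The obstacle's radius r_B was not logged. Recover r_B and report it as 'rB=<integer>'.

m = -33264
d = (5, 17);  v_rel = (9, -7),  |v_rel|² = 130
v_rel×d = (9)·(17) − (-7)·(5) = 188
since m = R²·130 − 188²:  R² = (35344 + -33264) / 130 = 16
R = √16 = 4  ⇒  r_B = 4 − 1 = 3

rB=3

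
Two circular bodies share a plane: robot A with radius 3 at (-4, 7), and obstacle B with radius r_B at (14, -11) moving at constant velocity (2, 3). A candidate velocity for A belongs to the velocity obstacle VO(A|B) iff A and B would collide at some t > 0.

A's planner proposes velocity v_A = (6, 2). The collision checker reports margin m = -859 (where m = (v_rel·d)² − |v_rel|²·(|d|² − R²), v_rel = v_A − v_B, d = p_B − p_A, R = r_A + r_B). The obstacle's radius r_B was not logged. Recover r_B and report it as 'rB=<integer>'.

m = -859
d = (18, -18);  v_rel = (4, -1),  |v_rel|² = 17
v_rel×d = (4)·(-18) − (-1)·(18) = -54
since m = R²·17 − (-54)²:  R² = (2916 + -859) / 17 = 121
R = √121 = 11  ⇒  r_B = 11 − 3 = 8

rB=8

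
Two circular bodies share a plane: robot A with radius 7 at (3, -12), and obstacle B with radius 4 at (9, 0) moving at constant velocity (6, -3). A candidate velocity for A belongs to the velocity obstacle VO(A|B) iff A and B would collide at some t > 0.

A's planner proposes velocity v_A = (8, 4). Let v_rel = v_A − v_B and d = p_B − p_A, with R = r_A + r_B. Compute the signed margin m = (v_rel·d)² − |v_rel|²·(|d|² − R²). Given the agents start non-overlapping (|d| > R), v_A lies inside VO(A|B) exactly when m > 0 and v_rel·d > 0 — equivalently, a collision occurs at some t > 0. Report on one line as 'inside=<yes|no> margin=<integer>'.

d = (6, 12),  |d|² = 180;  R = 7+4 = 11,  c = 180−11² = 59
v_rel = (2, 7),  |v_rel|² = 53;  v_rel·d = (2)·(6) + (7)·(12) = 96
53·t² − 192·t + 59 = 0  ⇒  m = 96² − 53·59 = 6089
m = 6089 > 0,  v_rel·d = 96 > 0  ⇒  inside

inside=yes margin=6089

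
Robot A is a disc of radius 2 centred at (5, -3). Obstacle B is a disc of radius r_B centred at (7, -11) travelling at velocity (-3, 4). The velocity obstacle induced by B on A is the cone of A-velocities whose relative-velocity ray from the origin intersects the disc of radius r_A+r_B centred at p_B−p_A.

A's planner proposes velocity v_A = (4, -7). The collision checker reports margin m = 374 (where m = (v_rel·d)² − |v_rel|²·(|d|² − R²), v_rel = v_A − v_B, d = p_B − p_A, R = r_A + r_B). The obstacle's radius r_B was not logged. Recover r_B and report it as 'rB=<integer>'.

m = 374
d = (2, -8);  v_rel = (7, -11),  |v_rel|² = 170
v_rel×d = (7)·(-8) − (-11)·(2) = -34
since m = R²·170 − (-34)²:  R² = (1156 + 374) / 170 = 9
R = √9 = 3  ⇒  r_B = 3 − 2 = 1

rB=1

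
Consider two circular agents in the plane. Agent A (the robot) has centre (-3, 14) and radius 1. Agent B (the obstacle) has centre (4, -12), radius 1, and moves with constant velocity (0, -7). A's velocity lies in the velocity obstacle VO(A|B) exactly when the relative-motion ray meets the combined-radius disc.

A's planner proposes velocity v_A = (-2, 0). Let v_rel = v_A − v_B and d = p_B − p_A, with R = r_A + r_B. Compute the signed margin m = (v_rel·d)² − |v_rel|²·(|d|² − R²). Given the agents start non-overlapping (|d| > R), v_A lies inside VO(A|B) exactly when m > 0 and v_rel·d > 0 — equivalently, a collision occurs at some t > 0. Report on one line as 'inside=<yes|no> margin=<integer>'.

d = (7, -26),  |d|² = 725;  R = 1+1 = 2,  c = 725−2² = 721
v_rel = (-2, 7),  |v_rel|² = 53;  v_rel·d = (-2)·(7) + (7)·(-26) = -196
53·t² + 392·t + 721 = 0  ⇒  m = (-196)² − 53·721 = 203
m = 203 > 0,  v_rel·d = -196 < 0  ⇒  outside

inside=no margin=203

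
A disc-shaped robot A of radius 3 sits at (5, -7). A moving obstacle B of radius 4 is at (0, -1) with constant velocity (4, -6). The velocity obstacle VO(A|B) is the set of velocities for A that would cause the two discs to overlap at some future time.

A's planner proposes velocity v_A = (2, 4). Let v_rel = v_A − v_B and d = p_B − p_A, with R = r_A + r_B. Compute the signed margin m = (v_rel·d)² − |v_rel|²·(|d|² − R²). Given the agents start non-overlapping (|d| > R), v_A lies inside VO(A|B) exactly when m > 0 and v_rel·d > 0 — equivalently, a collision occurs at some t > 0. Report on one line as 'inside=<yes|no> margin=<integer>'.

d = (-5, 6),  |d|² = 61;  R = 3+4 = 7,  c = 61−7² = 12
v_rel = (-2, 10),  |v_rel|² = 104;  v_rel·d = (-2)·(-5) + (10)·(6) = 70
104·t² − 140·t + 12 = 0  ⇒  m = 70² − 104·12 = 3652
m = 3652 > 0,  v_rel·d = 70 > 0  ⇒  inside

inside=yes margin=3652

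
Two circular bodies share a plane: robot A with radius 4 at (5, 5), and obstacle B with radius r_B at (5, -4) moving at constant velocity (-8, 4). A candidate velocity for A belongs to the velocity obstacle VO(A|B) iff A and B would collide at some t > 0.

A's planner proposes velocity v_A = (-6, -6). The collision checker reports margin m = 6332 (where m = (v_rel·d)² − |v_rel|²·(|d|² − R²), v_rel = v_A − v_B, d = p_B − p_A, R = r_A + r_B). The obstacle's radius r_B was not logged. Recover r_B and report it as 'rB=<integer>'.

m = 6332
d = (0, -9);  v_rel = (2, -10),  |v_rel|² = 104
v_rel×d = (2)·(-9) − (-10)·(0) = -18
since m = R²·104 − (-18)²:  R² = (324 + 6332) / 104 = 64
R = √64 = 8  ⇒  r_B = 8 − 4 = 4

rB=4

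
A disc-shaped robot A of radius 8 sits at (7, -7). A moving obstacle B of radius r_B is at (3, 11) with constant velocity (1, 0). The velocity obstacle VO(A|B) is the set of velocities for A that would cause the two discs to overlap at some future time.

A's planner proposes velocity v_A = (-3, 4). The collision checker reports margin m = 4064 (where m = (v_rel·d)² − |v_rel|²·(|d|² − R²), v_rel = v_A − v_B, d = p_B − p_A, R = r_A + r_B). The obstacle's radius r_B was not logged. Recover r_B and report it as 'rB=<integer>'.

m = 4064
d = (-4, 18);  v_rel = (-4, 4),  |v_rel|² = 32
v_rel×d = (-4)·(18) − (4)·(-4) = -56
since m = R²·32 − (-56)²:  R² = (3136 + 4064) / 32 = 225
R = √225 = 15  ⇒  r_B = 15 − 8 = 7

rB=7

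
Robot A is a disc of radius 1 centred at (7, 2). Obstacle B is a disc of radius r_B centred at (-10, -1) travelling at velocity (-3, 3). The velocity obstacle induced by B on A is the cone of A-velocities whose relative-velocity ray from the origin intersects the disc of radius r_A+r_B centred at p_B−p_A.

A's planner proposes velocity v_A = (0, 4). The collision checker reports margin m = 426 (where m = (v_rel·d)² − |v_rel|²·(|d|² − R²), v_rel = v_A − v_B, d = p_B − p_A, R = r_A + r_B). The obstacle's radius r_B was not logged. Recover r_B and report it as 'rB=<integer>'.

m = 426
d = (-17, -3);  v_rel = (3, 1),  |v_rel|² = 10
v_rel×d = (3)·(-3) − (1)·(-17) = 8
since m = R²·10 − 8²:  R² = (64 + 426) / 10 = 49
R = √49 = 7  ⇒  r_B = 7 − 1 = 6

rB=6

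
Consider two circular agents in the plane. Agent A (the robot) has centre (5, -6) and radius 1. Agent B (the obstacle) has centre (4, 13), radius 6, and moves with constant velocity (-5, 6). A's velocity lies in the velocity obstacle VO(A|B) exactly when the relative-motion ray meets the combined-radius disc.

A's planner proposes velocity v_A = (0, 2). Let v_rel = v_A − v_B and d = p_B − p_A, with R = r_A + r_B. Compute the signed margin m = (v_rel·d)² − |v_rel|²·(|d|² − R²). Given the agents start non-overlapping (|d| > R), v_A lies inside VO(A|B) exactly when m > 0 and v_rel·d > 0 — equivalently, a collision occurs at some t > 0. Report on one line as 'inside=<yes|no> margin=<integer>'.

d = (-1, 19),  |d|² = 362;  R = 1+6 = 7,  c = 362−7² = 313
v_rel = (5, -4),  |v_rel|² = 41;  v_rel·d = (5)·(-1) + (-4)·(19) = -81
41·t² + 162·t + 313 = 0  ⇒  m = (-81)² − 41·313 = -6272
m = -6272 < 0,  v_rel·d = -81 < 0  ⇒  outside

inside=no margin=-6272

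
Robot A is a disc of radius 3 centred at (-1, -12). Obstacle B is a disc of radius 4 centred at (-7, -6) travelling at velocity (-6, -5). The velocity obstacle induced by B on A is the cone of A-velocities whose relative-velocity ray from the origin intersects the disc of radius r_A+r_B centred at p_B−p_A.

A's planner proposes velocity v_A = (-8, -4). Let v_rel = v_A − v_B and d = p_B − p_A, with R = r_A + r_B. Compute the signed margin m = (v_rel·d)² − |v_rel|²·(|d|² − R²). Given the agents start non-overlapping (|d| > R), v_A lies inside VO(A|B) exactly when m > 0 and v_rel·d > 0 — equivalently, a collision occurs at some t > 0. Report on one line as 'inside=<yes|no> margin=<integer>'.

d = (-6, 6),  |d|² = 72;  R = 3+4 = 7,  c = 72−7² = 23
v_rel = (-2, 1),  |v_rel|² = 5;  v_rel·d = (-2)·(-6) + (1)·(6) = 18
5·t² − 36·t + 23 = 0  ⇒  m = 18² − 5·23 = 209
m = 209 > 0,  v_rel·d = 18 > 0  ⇒  inside

inside=yes margin=209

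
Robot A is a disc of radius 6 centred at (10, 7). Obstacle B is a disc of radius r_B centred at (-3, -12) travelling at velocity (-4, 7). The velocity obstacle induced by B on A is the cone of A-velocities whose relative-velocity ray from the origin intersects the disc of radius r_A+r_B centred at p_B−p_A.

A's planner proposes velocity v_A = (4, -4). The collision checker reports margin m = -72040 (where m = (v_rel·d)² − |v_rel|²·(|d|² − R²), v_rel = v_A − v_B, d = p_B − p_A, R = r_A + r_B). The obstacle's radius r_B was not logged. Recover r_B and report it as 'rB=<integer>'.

m = -72040
d = (-13, -19);  v_rel = (8, -11),  |v_rel|² = 185
v_rel×d = (8)·(-19) − (-11)·(-13) = -295
since m = R²·185 − (-295)²:  R² = (87025 + -72040) / 185 = 81
R = √81 = 9  ⇒  r_B = 9 − 6 = 3

rB=3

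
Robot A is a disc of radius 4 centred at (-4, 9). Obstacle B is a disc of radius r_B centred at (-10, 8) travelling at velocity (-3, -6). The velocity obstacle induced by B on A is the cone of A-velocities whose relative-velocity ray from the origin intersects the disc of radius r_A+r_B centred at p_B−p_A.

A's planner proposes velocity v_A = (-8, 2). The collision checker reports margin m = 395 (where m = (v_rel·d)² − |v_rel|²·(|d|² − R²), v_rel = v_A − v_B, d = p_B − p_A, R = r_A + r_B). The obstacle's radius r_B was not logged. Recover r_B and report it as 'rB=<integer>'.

m = 395
d = (-6, -1);  v_rel = (-5, 8),  |v_rel|² = 89
v_rel×d = (-5)·(-1) − (8)·(-6) = 53
since m = R²·89 − 53²:  R² = (2809 + 395) / 89 = 36
R = √36 = 6  ⇒  r_B = 6 − 4 = 2

rB=2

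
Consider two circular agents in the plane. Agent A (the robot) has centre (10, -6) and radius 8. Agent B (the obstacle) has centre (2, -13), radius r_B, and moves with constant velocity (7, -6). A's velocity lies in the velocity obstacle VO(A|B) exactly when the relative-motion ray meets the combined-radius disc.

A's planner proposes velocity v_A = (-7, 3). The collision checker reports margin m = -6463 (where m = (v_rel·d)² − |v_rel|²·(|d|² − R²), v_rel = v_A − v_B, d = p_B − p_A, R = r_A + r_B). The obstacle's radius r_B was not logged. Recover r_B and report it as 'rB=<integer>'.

m = -6463
d = (-8, -7);  v_rel = (-14, 9),  |v_rel|² = 277
v_rel×d = (-14)·(-7) − (9)·(-8) = 170
since m = R²·277 − 170²:  R² = (28900 + -6463) / 277 = 81
R = √81 = 9  ⇒  r_B = 9 − 8 = 1

rB=1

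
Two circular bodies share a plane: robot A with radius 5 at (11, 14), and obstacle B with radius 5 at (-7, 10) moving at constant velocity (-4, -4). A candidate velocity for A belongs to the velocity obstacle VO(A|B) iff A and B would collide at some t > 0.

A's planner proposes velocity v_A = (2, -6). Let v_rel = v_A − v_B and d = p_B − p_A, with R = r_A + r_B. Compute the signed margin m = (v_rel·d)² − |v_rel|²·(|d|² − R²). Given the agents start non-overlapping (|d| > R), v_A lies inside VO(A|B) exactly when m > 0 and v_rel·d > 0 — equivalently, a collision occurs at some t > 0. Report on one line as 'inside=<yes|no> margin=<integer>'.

d = (-18, -4),  |d|² = 340;  R = 5+5 = 10,  c = 340−10² = 240
v_rel = (6, -2),  |v_rel|² = 40;  v_rel·d = (6)·(-18) + (-2)·(-4) = -100
40·t² + 200·t + 240 = 0  ⇒  m = (-100)² − 40·240 = 400
m = 400 > 0,  v_rel·d = -100 < 0  ⇒  outside

inside=no margin=400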